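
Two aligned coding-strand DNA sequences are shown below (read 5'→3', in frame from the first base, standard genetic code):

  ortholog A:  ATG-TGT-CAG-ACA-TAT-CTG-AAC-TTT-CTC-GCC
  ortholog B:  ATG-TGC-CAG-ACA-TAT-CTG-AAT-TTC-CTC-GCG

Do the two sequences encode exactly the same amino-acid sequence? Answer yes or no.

Codon 1: ATG Met / ATG Met — identical.
Codon 2: TGT Cys / TGC Cys — synonymous.
Codon 3: CAG Gln / CAG Gln — identical.
Codon 4: ACA Thr / ACA Thr — identical.
Codon 5: TAT Tyr / TAT Tyr — identical.
Codon 6: CTG Leu / CTG Leu — identical.
Codon 7: AAC Asn / AAT Asn — synonymous.
Codon 8: TTT Phe / TTC Phe — synonymous.
Codon 9: CTC Leu / CTC Leu — identical.
Codon 10: GCC Ala / GCG Ala — synonymous.
Nonsynonymous differences: 0 → same protein.

yes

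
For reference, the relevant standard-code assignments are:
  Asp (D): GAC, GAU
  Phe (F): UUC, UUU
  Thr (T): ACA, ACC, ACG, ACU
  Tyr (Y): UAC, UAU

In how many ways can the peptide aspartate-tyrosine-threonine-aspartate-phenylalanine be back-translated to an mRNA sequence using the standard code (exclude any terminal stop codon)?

Asp: 2 codons.
Tyr: 2 codons.
Thr: 4 codons.
Asp: 2 codons.
Phe: 2 codons.
2 × 2 × 4 × 2 × 2 = 64.

64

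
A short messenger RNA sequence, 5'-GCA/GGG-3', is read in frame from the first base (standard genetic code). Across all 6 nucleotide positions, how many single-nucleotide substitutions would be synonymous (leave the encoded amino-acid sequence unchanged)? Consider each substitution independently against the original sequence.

Codon 1 (GCA, Ala): 3 synonymous substitutions.
Codon 2 (GGG, Gly): 3 synonymous substitutions.
Total: 3 + 3 = 6.

6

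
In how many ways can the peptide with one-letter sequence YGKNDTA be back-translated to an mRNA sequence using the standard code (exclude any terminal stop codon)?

1024

Tyr: 2 codons.
Gly: 4 codons.
Lys: 2 codons.
Asn: 2 codons.
Asp: 2 codons.
Thr: 4 codons.
Ala: 4 codons.
2 × 4 × 2 × 2 × 2 × 4 × 4 = 1024.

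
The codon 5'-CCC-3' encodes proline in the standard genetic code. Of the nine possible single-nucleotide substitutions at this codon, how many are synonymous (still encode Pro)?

Position 1: none → 0 synonymous.
Position 2: none → 0 synonymous.
Position 3: CCT, CCA, CCG → 3 synonymous.
Total: 0 + 0 + 3 = 3.

3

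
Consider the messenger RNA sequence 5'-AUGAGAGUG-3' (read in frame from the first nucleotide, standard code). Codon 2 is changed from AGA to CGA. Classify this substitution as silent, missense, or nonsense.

silent

Position 4 falls in codon 2: AGA → Arg.
After the substitution the codon is CGA → Arg.
Both encode Arg, so the change is synonymous.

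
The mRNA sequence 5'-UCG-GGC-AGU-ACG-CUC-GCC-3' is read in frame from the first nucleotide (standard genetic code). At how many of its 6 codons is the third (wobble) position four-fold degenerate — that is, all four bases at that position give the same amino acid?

Codon 1 UCG (Ser): third position 4-fold.
Codon 2 GGC (Gly): third position 4-fold.
Codon 3 AGU (Ser): third position 2-fold.
Codon 4 ACG (Thr): third position 4-fold.
Codon 5 CUC (Leu): third position 4-fold.
Codon 6 GCC (Ala): third position 4-fold.
Four-fold degenerate third positions: 5.

5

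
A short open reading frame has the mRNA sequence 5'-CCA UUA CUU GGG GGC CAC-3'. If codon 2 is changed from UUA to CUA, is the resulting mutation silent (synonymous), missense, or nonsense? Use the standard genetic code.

Position 4 falls in codon 2: UUA → Leu.
After the substitution the codon is CUA → Leu.
Both encode Leu, so the change is synonymous.

silent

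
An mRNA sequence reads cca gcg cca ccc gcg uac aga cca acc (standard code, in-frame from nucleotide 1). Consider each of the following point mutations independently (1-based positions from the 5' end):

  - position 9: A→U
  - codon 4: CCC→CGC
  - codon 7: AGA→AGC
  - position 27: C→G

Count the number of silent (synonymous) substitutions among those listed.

Codon 3: CCA (Pro) → CCU (Pro) — synonymous.
Codon 4: CCC (Pro) → CGC (Arg) — missense.
Codon 7: AGA (Arg) → AGC (Ser) — missense.
Codon 9: ACC (Thr) → ACG (Thr) — synonymous.
Synonymous: 2 of 4.

2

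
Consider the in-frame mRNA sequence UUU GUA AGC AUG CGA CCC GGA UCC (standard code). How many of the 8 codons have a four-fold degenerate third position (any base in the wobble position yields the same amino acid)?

5

Codon 1 UUU (Phe): third position 2-fold.
Codon 2 GUA (Val): third position 4-fold.
Codon 3 AGC (Ser): third position 2-fold.
Codon 4 AUG (Met): third position 1-fold.
Codon 5 CGA (Arg): third position 4-fold.
Codon 6 CCC (Pro): third position 4-fold.
Codon 7 GGA (Gly): third position 4-fold.
Codon 8 UCC (Ser): third position 4-fold.
Four-fold degenerate third positions: 5.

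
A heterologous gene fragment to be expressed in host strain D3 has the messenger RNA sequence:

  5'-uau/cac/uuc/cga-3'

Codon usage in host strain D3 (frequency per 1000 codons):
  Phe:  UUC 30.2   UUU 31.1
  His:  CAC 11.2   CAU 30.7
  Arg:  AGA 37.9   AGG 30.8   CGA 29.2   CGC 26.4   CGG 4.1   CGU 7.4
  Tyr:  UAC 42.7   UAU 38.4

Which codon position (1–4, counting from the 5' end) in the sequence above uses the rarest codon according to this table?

2

Codon 1 UAU (Tyr): 38.4 per 1000.
Codon 2 CAC (His): 11.2 per 1000.
Codon 3 UUC (Phe): 30.2 per 1000.
Codon 4 CGA (Arg): 29.2 per 1000.
Lowest frequency is 11.2 at codon 2.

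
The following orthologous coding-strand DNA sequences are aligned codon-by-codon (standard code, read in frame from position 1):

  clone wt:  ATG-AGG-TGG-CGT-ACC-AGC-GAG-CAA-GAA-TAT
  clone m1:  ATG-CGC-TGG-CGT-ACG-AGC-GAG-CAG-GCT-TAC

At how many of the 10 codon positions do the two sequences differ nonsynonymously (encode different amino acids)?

1

Codon 1: ATG Met / ATG Met — identical.
Codon 2: AGG Arg / CGC Arg — synonymous.
Codon 3: TGG Trp / TGG Trp — identical.
Codon 4: CGT Arg / CGT Arg — identical.
Codon 5: ACC Thr / ACG Thr — synonymous.
Codon 6: AGC Ser / AGC Ser — identical.
Codon 7: GAG Glu / GAG Glu — identical.
Codon 8: CAA Gln / CAG Gln — synonymous.
Codon 9: GAA Glu / GCT Ala — nonsynonymous.
Codon 10: TAT Tyr / TAC Tyr — synonymous.
Nonsynonymous differences: 1.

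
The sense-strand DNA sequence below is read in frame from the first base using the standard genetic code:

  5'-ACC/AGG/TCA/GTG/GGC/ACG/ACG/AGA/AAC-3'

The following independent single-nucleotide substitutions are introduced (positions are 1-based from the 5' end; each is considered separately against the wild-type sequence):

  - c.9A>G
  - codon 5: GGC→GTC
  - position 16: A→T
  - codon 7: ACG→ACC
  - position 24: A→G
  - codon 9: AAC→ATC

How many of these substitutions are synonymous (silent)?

3

Codon 3: TCA (Ser) → TCG (Ser) — synonymous.
Codon 5: GGC (Gly) → GTC (Val) — missense.
Codon 6: ACG (Thr) → TCG (Ser) — missense.
Codon 7: ACG (Thr) → ACC (Thr) — synonymous.
Codon 8: AGA (Arg) → AGG (Arg) — synonymous.
Codon 9: AAC (Asn) → ATC (Ile) — missense.
Synonymous: 3 of 6.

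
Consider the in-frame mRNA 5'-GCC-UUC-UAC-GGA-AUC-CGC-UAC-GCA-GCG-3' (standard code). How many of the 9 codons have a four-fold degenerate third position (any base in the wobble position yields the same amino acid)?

5

Codon 1 GCC (Ala): third position 4-fold.
Codon 2 UUC (Phe): third position 2-fold.
Codon 3 UAC (Tyr): third position 2-fold.
Codon 4 GGA (Gly): third position 4-fold.
Codon 5 AUC (Ile): third position 3-fold.
Codon 6 CGC (Arg): third position 4-fold.
Codon 7 UAC (Tyr): third position 2-fold.
Codon 8 GCA (Ala): third position 4-fold.
Codon 9 GCG (Ala): third position 4-fold.
Four-fold degenerate third positions: 5.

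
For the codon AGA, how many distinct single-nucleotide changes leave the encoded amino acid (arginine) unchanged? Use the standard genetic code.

Position 1: CGA → 1 synonymous.
Position 2: none → 0 synonymous.
Position 3: AGG → 1 synonymous.
Total: 1 + 0 + 1 = 2.

2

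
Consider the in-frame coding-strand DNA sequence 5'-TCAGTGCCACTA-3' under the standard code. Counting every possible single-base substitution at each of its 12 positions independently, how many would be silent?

13

Codon 1 (TCA, Ser): 3 synonymous substitutions.
Codon 2 (GTG, Val): 3 synonymous substitutions.
Codon 3 (CCA, Pro): 3 synonymous substitutions.
Codon 4 (CTA, Leu): 4 synonymous substitutions.
Total: 3 + 3 + 3 + 4 = 13.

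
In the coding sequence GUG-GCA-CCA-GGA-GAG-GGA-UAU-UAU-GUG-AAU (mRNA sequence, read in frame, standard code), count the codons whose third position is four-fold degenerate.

Codon 1 GUG (Val): third position 4-fold.
Codon 2 GCA (Ala): third position 4-fold.
Codon 3 CCA (Pro): third position 4-fold.
Codon 4 GGA (Gly): third position 4-fold.
Codon 5 GAG (Glu): third position 2-fold.
Codon 6 GGA (Gly): third position 4-fold.
Codon 7 UAU (Tyr): third position 2-fold.
Codon 8 UAU (Tyr): third position 2-fold.
Codon 9 GUG (Val): third position 4-fold.
Codon 10 AAU (Asn): third position 2-fold.
Four-fold degenerate third positions: 6.

6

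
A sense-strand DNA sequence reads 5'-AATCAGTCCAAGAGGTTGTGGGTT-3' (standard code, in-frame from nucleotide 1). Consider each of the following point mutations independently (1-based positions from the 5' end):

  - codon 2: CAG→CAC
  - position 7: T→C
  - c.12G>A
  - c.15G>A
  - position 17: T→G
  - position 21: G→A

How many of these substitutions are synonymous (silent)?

2

Codon 2: CAG (Gln) → CAC (His) — missense.
Codon 3: TCC (Ser) → CCC (Pro) — missense.
Codon 4: AAG (Lys) → AAA (Lys) — synonymous.
Codon 5: AGG (Arg) → AGA (Arg) — synonymous.
Codon 6: TTG (Leu) → TGG (Trp) — missense.
Codon 7: TGG (Trp) → TGA (Stop) — nonsense.
Synonymous: 2 of 6.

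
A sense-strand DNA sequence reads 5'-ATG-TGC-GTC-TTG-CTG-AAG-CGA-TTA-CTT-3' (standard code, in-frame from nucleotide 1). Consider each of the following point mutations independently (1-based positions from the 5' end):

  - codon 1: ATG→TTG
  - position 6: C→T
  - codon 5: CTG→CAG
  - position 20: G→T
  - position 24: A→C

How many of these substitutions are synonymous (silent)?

Codon 1: ATG (Met) → TTG (Leu) — missense.
Codon 2: TGC (Cys) → TGT (Cys) — synonymous.
Codon 5: CTG (Leu) → CAG (Gln) — missense.
Codon 7: CGA (Arg) → CTA (Leu) — missense.
Codon 8: TTA (Leu) → TTC (Phe) — missense.
Synonymous: 1 of 5.

1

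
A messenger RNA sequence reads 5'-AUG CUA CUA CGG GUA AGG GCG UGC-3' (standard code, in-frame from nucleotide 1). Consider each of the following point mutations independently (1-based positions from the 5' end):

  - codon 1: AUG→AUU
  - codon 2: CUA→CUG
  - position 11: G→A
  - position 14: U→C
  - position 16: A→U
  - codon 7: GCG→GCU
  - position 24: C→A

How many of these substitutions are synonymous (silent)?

2

Codon 1: AUG (Met) → AUU (Ile) — missense.
Codon 2: CUA (Leu) → CUG (Leu) — synonymous.
Codon 4: CGG (Arg) → CAG (Gln) — missense.
Codon 5: GUA (Val) → GCA (Ala) — missense.
Codon 6: AGG (Arg) → UGG (Trp) — missense.
Codon 7: GCG (Ala) → GCU (Ala) — synonymous.
Codon 8: UGC (Cys) → UGA (Stop) — nonsense.
Synonymous: 2 of 7.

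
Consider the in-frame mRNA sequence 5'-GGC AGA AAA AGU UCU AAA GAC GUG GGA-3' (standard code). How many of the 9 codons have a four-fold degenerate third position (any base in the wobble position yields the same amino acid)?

4

Codon 1 GGC (Gly): third position 4-fold.
Codon 2 AGA (Arg): third position 2-fold.
Codon 3 AAA (Lys): third position 2-fold.
Codon 4 AGU (Ser): third position 2-fold.
Codon 5 UCU (Ser): third position 4-fold.
Codon 6 AAA (Lys): third position 2-fold.
Codon 7 GAC (Asp): third position 2-fold.
Codon 8 GUG (Val): third position 4-fold.
Codon 9 GGA (Gly): third position 4-fold.
Four-fold degenerate third positions: 4.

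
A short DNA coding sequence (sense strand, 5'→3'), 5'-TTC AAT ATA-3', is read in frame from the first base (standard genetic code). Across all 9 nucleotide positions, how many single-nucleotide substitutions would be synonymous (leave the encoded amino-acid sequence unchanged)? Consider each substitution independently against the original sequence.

Codon 1 (TTC, Phe): 1 synonymous substitution.
Codon 2 (AAT, Asn): 1 synonymous substitution.
Codon 3 (ATA, Ile): 2 synonymous substitutions.
Total: 1 + 1 + 2 = 4.

4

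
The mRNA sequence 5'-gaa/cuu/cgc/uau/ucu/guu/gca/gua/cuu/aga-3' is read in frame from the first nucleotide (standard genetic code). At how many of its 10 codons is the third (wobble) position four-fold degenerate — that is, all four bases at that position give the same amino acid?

7

Codon 1 GAA (Glu): third position 2-fold.
Codon 2 CUU (Leu): third position 4-fold.
Codon 3 CGC (Arg): third position 4-fold.
Codon 4 UAU (Tyr): third position 2-fold.
Codon 5 UCU (Ser): third position 4-fold.
Codon 6 GUU (Val): third position 4-fold.
Codon 7 GCA (Ala): third position 4-fold.
Codon 8 GUA (Val): third position 4-fold.
Codon 9 CUU (Leu): third position 4-fold.
Codon 10 AGA (Arg): third position 2-fold.
Four-fold degenerate third positions: 7.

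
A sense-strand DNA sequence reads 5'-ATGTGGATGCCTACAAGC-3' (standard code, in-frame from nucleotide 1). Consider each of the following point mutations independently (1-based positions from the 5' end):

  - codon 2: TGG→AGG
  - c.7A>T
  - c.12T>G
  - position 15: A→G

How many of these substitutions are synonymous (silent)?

Codon 2: TGG (Trp) → AGG (Arg) — missense.
Codon 3: ATG (Met) → TTG (Leu) — missense.
Codon 4: CCT (Pro) → CCG (Pro) — synonymous.
Codon 5: ACA (Thr) → ACG (Thr) — synonymous.
Synonymous: 2 of 4.

2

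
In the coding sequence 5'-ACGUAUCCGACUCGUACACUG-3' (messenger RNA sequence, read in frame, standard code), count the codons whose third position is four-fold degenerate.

Codon 1 ACG (Thr): third position 4-fold.
Codon 2 UAU (Tyr): third position 2-fold.
Codon 3 CCG (Pro): third position 4-fold.
Codon 4 ACU (Thr): third position 4-fold.
Codon 5 CGU (Arg): third position 4-fold.
Codon 6 ACA (Thr): third position 4-fold.
Codon 7 CUG (Leu): third position 4-fold.
Four-fold degenerate third positions: 6.

6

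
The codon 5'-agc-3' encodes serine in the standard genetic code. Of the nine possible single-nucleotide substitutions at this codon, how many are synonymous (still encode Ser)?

Position 1: none → 0 synonymous.
Position 2: none → 0 synonymous.
Position 3: AGT → 1 synonymous.
Total: 0 + 0 + 1 = 1.

1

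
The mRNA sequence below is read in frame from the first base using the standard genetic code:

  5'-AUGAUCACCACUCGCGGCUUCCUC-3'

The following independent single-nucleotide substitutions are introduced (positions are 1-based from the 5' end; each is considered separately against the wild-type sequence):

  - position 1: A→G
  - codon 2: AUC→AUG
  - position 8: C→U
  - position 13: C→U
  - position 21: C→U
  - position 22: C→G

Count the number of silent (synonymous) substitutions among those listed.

Codon 1: AUG (Met) → GUG (Val) — missense.
Codon 2: AUC (Ile) → AUG (Met) — missense.
Codon 3: ACC (Thr) → AUC (Ile) — missense.
Codon 5: CGC (Arg) → UGC (Cys) — missense.
Codon 7: UUC (Phe) → UUU (Phe) — synonymous.
Codon 8: CUC (Leu) → GUC (Val) — missense.
Synonymous: 1 of 6.

1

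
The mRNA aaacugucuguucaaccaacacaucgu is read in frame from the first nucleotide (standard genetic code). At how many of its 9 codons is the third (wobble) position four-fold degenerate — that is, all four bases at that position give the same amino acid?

Codon 1 AAA (Lys): third position 2-fold.
Codon 2 CUG (Leu): third position 4-fold.
Codon 3 UCU (Ser): third position 4-fold.
Codon 4 GUU (Val): third position 4-fold.
Codon 5 CAA (Gln): third position 2-fold.
Codon 6 CCA (Pro): third position 4-fold.
Codon 7 ACA (Thr): third position 4-fold.
Codon 8 CAU (His): third position 2-fold.
Codon 9 CGU (Arg): third position 4-fold.
Four-fold degenerate third positions: 6.

6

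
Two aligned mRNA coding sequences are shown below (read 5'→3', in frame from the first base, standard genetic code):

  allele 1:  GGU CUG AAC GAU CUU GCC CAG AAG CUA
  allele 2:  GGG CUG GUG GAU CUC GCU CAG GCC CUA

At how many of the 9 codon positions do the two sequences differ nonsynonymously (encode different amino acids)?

Codon 1: GGU Gly / GGG Gly — synonymous.
Codon 2: CUG Leu / CUG Leu — identical.
Codon 3: AAC Asn / GUG Val — nonsynonymous.
Codon 4: GAU Asp / GAU Asp — identical.
Codon 5: CUU Leu / CUC Leu — synonymous.
Codon 6: GCC Ala / GCU Ala — synonymous.
Codon 7: CAG Gln / CAG Gln — identical.
Codon 8: AAG Lys / GCC Ala — nonsynonymous.
Codon 9: CUA Leu / CUA Leu — identical.
Nonsynonymous differences: 2.

2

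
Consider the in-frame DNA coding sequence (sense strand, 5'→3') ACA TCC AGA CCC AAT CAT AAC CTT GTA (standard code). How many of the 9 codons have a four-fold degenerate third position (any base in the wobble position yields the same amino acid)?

Codon 1 ACA (Thr): third position 4-fold.
Codon 2 TCC (Ser): third position 4-fold.
Codon 3 AGA (Arg): third position 2-fold.
Codon 4 CCC (Pro): third position 4-fold.
Codon 5 AAT (Asn): third position 2-fold.
Codon 6 CAT (His): third position 2-fold.
Codon 7 AAC (Asn): third position 2-fold.
Codon 8 CTT (Leu): third position 4-fold.
Codon 9 GTA (Val): third position 4-fold.
Four-fold degenerate third positions: 5.

5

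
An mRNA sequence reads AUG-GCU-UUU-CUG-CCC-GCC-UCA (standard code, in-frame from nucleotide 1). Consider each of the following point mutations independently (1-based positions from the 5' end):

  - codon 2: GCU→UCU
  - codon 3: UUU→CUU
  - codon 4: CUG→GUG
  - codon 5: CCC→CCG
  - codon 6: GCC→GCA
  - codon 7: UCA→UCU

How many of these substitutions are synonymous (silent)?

3

Codon 2: GCU (Ala) → UCU (Ser) — missense.
Codon 3: UUU (Phe) → CUU (Leu) — missense.
Codon 4: CUG (Leu) → GUG (Val) — missense.
Codon 5: CCC (Pro) → CCG (Pro) — synonymous.
Codon 6: GCC (Ala) → GCA (Ala) — synonymous.
Codon 7: UCA (Ser) → UCU (Ser) — synonymous.
Synonymous: 3 of 6.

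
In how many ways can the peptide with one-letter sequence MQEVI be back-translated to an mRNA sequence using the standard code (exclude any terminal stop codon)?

Met: 1 codon.
Gln: 2 codons.
Glu: 2 codons.
Val: 4 codons.
Ile: 3 codons.
1 × 2 × 2 × 4 × 3 = 48.

48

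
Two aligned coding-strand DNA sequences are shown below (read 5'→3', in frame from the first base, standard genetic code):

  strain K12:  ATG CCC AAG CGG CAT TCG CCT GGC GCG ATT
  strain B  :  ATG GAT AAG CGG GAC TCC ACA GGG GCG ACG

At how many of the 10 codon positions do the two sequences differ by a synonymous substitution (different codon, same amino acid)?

Codon 1: ATG Met / ATG Met — identical.
Codon 2: CCC Pro / GAT Asp — nonsynonymous.
Codon 3: AAG Lys / AAG Lys — identical.
Codon 4: CGG Arg / CGG Arg — identical.
Codon 5: CAT His / GAC Asp — nonsynonymous.
Codon 6: TCG Ser / TCC Ser — synonymous.
Codon 7: CCT Pro / ACA Thr — nonsynonymous.
Codon 8: GGC Gly / GGG Gly — synonymous.
Codon 9: GCG Ala / GCG Ala — identical.
Codon 10: ATT Ile / ACG Thr — nonsynonymous.
Synonymous differences: 2.

2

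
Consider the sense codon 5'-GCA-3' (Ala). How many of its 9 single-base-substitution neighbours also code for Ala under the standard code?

3

Position 1: none → 0 synonymous.
Position 2: none → 0 synonymous.
Position 3: GCU, GCC, GCG → 3 synonymous.
Total: 0 + 0 + 3 = 3.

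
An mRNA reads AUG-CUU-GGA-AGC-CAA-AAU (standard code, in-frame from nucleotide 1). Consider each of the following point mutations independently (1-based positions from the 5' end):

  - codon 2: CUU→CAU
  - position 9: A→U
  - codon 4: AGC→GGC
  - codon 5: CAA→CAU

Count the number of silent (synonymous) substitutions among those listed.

Codon 2: CUU (Leu) → CAU (His) — missense.
Codon 3: GGA (Gly) → GGU (Gly) — synonymous.
Codon 4: AGC (Ser) → GGC (Gly) — missense.
Codon 5: CAA (Gln) → CAU (His) — missense.
Synonymous: 1 of 4.

1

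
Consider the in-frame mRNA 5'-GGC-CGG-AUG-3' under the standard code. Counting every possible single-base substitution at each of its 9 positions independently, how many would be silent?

Codon 1 (GGC, Gly): 3 synonymous substitutions.
Codon 2 (CGG, Arg): 4 synonymous substitutions.
Codon 3 (AUG, Met): 0 synonymous substitutions.
Total: 3 + 4 + 0 = 7.

7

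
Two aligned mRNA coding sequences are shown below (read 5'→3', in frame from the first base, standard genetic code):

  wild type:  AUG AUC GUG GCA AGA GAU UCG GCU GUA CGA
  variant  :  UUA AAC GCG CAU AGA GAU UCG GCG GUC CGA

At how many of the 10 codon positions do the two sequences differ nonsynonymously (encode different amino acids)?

4

Codon 1: AUG Met / UUA Leu — nonsynonymous.
Codon 2: AUC Ile / AAC Asn — nonsynonymous.
Codon 3: GUG Val / GCG Ala — nonsynonymous.
Codon 4: GCA Ala / CAU His — nonsynonymous.
Codon 5: AGA Arg / AGA Arg — identical.
Codon 6: GAU Asp / GAU Asp — identical.
Codon 7: UCG Ser / UCG Ser — identical.
Codon 8: GCU Ala / GCG Ala — synonymous.
Codon 9: GUA Val / GUC Val — synonymous.
Codon 10: CGA Arg / CGA Arg — identical.
Nonsynonymous differences: 4.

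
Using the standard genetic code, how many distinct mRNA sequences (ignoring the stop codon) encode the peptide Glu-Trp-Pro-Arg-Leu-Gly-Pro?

Glu: 2 codons.
Trp: 1 codon.
Pro: 4 codons.
Arg: 6 codons.
Leu: 6 codons.
Gly: 4 codons.
Pro: 4 codons.
2 × 1 × 4 × 6 × 6 × 4 × 4 = 4608.

4608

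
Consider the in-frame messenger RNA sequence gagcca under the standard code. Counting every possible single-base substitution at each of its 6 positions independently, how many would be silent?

Codon 1 (GAG, Glu): 1 synonymous substitution.
Codon 2 (CCA, Pro): 3 synonymous substitutions.
Total: 1 + 3 = 4.

4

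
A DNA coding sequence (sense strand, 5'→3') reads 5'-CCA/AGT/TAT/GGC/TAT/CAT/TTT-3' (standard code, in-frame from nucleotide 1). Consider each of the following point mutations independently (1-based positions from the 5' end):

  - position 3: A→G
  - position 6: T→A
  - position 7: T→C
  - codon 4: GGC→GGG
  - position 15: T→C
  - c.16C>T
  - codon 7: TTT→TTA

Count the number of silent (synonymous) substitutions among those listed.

3

Codon 1: CCA (Pro) → CCG (Pro) — synonymous.
Codon 2: AGT (Ser) → AGA (Arg) — missense.
Codon 3: TAT (Tyr) → CAT (His) — missense.
Codon 4: GGC (Gly) → GGG (Gly) — synonymous.
Codon 5: TAT (Tyr) → TAC (Tyr) — synonymous.
Codon 6: CAT (His) → TAT (Tyr) — missense.
Codon 7: TTT (Phe) → TTA (Leu) — missense.
Synonymous: 3 of 7.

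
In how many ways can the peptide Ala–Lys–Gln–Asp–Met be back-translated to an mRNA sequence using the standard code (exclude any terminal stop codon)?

32

Ala: 4 codons.
Lys: 2 codons.
Gln: 2 codons.
Asp: 2 codons.
Met: 1 codon.
4 × 2 × 2 × 2 × 1 = 32.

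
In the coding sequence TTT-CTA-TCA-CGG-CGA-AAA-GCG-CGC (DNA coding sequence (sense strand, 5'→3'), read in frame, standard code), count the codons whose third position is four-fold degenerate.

Codon 1 TTT (Phe): third position 2-fold.
Codon 2 CTA (Leu): third position 4-fold.
Codon 3 TCA (Ser): third position 4-fold.
Codon 4 CGG (Arg): third position 4-fold.
Codon 5 CGA (Arg): third position 4-fold.
Codon 6 AAA (Lys): third position 2-fold.
Codon 7 GCG (Ala): third position 4-fold.
Codon 8 CGC (Arg): third position 4-fold.
Four-fold degenerate third positions: 6.

6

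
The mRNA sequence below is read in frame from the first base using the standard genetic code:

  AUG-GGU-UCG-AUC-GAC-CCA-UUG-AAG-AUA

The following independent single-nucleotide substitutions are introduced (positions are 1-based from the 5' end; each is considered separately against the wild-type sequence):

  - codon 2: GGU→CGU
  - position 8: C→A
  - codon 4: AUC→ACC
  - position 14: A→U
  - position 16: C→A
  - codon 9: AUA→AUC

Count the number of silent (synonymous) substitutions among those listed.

Codon 2: GGU (Gly) → CGU (Arg) — missense.
Codon 3: UCG (Ser) → UAG (Stop) — nonsense.
Codon 4: AUC (Ile) → ACC (Thr) — missense.
Codon 5: GAC (Asp) → GUC (Val) — missense.
Codon 6: CCA (Pro) → ACA (Thr) — missense.
Codon 9: AUA (Ile) → AUC (Ile) — synonymous.
Synonymous: 1 of 6.

1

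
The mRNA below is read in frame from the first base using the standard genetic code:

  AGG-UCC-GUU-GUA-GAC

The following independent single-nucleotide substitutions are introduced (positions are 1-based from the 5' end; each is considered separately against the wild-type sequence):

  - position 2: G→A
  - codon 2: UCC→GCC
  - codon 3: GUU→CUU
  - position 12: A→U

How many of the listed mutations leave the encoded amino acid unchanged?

Codon 1: AGG (Arg) → AAG (Lys) — missense.
Codon 2: UCC (Ser) → GCC (Ala) — missense.
Codon 3: GUU (Val) → CUU (Leu) — missense.
Codon 4: GUA (Val) → GUU (Val) — synonymous.
Synonymous: 1 of 4.

1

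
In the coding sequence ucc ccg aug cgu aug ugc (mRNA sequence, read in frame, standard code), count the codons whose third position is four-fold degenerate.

Codon 1 UCC (Ser): third position 4-fold.
Codon 2 CCG (Pro): third position 4-fold.
Codon 3 AUG (Met): third position 1-fold.
Codon 4 CGU (Arg): third position 4-fold.
Codon 5 AUG (Met): third position 1-fold.
Codon 6 UGC (Cys): third position 2-fold.
Four-fold degenerate third positions: 3.

3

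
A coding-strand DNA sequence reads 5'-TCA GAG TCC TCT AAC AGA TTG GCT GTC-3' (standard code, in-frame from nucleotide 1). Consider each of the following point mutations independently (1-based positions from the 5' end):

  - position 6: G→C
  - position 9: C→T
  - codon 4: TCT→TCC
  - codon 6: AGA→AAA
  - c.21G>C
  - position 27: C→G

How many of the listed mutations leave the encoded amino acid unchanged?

3

Codon 2: GAG (Glu) → GAC (Asp) — missense.
Codon 3: TCC (Ser) → TCT (Ser) — synonymous.
Codon 4: TCT (Ser) → TCC (Ser) — synonymous.
Codon 6: AGA (Arg) → AAA (Lys) — missense.
Codon 7: TTG (Leu) → TTC (Phe) — missense.
Codon 9: GTC (Val) → GTG (Val) — synonymous.
Synonymous: 3 of 6.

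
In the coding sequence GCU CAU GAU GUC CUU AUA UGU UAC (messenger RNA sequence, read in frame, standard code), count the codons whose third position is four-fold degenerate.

Codon 1 GCU (Ala): third position 4-fold.
Codon 2 CAU (His): third position 2-fold.
Codon 3 GAU (Asp): third position 2-fold.
Codon 4 GUC (Val): third position 4-fold.
Codon 5 CUU (Leu): third position 4-fold.
Codon 6 AUA (Ile): third position 3-fold.
Codon 7 UGU (Cys): third position 2-fold.
Codon 8 UAC (Tyr): third position 2-fold.
Four-fold degenerate third positions: 3.

3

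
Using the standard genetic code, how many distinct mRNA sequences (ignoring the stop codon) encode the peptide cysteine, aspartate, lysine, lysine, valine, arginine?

384

Cys: 2 codons.
Asp: 2 codons.
Lys: 2 codons.
Lys: 2 codons.
Val: 4 codons.
Arg: 6 codons.
2 × 2 × 2 × 2 × 4 × 6 = 384.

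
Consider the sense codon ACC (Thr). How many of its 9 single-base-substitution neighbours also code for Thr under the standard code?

Position 1: none → 0 synonymous.
Position 2: none → 0 synonymous.
Position 3: ACU, ACA, ACG → 3 synonymous.
Total: 0 + 0 + 3 = 3.

3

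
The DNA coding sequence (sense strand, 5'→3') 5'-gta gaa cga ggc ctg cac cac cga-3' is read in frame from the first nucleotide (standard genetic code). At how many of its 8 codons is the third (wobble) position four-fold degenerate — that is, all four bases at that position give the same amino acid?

Codon 1 GTA (Val): third position 4-fold.
Codon 2 GAA (Glu): third position 2-fold.
Codon 3 CGA (Arg): third position 4-fold.
Codon 4 GGC (Gly): third position 4-fold.
Codon 5 CTG (Leu): third position 4-fold.
Codon 6 CAC (His): third position 2-fold.
Codon 7 CAC (His): third position 2-fold.
Codon 8 CGA (Arg): third position 4-fold.
Four-fold degenerate third positions: 5.

5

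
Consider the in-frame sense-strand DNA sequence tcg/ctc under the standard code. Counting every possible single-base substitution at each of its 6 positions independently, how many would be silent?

Codon 1 (TCG, Ser): 3 synonymous substitutions.
Codon 2 (CTC, Leu): 3 synonymous substitutions.
Total: 3 + 3 = 6.

6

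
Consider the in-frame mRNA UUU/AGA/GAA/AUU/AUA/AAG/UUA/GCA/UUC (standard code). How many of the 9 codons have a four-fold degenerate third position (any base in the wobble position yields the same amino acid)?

1

Codon 1 UUU (Phe): third position 2-fold.
Codon 2 AGA (Arg): third position 2-fold.
Codon 3 GAA (Glu): third position 2-fold.
Codon 4 AUU (Ile): third position 3-fold.
Codon 5 AUA (Ile): third position 3-fold.
Codon 6 AAG (Lys): third position 2-fold.
Codon 7 UUA (Leu): third position 2-fold.
Codon 8 GCA (Ala): third position 4-fold.
Codon 9 UUC (Phe): third position 2-fold.
Four-fold degenerate third positions: 1.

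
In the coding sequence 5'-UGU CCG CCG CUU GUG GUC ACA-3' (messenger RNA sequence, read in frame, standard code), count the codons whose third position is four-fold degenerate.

Codon 1 UGU (Cys): third position 2-fold.
Codon 2 CCG (Pro): third position 4-fold.
Codon 3 CCG (Pro): third position 4-fold.
Codon 4 CUU (Leu): third position 4-fold.
Codon 5 GUG (Val): third position 4-fold.
Codon 6 GUC (Val): third position 4-fold.
Codon 7 ACA (Thr): third position 4-fold.
Four-fold degenerate third positions: 6.

6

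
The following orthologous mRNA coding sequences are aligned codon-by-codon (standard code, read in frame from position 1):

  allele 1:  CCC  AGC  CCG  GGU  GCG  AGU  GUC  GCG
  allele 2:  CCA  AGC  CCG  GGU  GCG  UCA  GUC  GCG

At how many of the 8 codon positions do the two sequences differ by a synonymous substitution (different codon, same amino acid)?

Codon 1: CCC Pro / CCA Pro — synonymous.
Codon 2: AGC Ser / AGC Ser — identical.
Codon 3: CCG Pro / CCG Pro — identical.
Codon 4: GGU Gly / GGU Gly — identical.
Codon 5: GCG Ala / GCG Ala — identical.
Codon 6: AGU Ser / UCA Ser — synonymous.
Codon 7: GUC Val / GUC Val — identical.
Codon 8: GCG Ala / GCG Ala — identical.
Synonymous differences: 2.

2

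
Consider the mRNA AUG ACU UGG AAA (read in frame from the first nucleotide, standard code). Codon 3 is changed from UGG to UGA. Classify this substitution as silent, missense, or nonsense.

nonsense

Position 9 falls in codon 3: UGG → Trp.
After the substitution the codon is UGA → Stop.
The new codon is a stop codon, so this is a nonsense mutation.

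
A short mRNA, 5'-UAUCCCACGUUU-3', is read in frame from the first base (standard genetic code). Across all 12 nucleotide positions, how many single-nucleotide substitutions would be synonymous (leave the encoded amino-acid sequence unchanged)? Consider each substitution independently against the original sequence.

8

Codon 1 (UAU, Tyr): 1 synonymous substitution.
Codon 2 (CCC, Pro): 3 synonymous substitutions.
Codon 3 (ACG, Thr): 3 synonymous substitutions.
Codon 4 (UUU, Phe): 1 synonymous substitution.
Total: 1 + 3 + 3 + 1 = 8.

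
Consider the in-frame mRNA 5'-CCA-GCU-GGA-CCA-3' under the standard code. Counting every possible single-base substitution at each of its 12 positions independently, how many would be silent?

12

Codon 1 (CCA, Pro): 3 synonymous substitutions.
Codon 2 (GCU, Ala): 3 synonymous substitutions.
Codon 3 (GGA, Gly): 3 synonymous substitutions.
Codon 4 (CCA, Pro): 3 synonymous substitutions.
Total: 3 + 3 + 3 + 3 = 12.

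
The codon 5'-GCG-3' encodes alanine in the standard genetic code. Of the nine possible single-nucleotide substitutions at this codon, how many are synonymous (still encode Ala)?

3

Position 1: none → 0 synonymous.
Position 2: none → 0 synonymous.
Position 3: GCU, GCC, GCA → 3 synonymous.
Total: 0 + 0 + 3 = 3.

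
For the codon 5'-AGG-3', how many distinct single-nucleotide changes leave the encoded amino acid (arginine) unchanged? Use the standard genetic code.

Position 1: CGG → 1 synonymous.
Position 2: none → 0 synonymous.
Position 3: AGA → 1 synonymous.
Total: 1 + 0 + 1 = 2.

2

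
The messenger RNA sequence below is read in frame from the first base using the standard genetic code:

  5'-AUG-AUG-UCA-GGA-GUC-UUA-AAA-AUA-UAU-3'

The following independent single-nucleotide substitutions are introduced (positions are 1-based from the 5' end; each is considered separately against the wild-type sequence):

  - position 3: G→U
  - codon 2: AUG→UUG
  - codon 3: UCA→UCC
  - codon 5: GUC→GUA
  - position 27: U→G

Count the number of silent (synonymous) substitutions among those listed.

2

Codon 1: AUG (Met) → AUU (Ile) — missense.
Codon 2: AUG (Met) → UUG (Leu) — missense.
Codon 3: UCA (Ser) → UCC (Ser) — synonymous.
Codon 5: GUC (Val) → GUA (Val) — synonymous.
Codon 9: UAU (Tyr) → UAG (Stop) — nonsense.
Synonymous: 2 of 5.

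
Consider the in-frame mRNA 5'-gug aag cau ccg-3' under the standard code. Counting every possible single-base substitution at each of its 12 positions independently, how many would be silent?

8

Codon 1 (GUG, Val): 3 synonymous substitutions.
Codon 2 (AAG, Lys): 1 synonymous substitution.
Codon 3 (CAU, His): 1 synonymous substitution.
Codon 4 (CCG, Pro): 3 synonymous substitutions.
Total: 3 + 1 + 1 + 3 = 8.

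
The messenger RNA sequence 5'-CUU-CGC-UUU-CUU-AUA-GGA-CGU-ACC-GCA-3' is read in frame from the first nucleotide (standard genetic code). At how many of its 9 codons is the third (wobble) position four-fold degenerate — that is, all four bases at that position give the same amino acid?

7

Codon 1 CUU (Leu): third position 4-fold.
Codon 2 CGC (Arg): third position 4-fold.
Codon 3 UUU (Phe): third position 2-fold.
Codon 4 CUU (Leu): third position 4-fold.
Codon 5 AUA (Ile): third position 3-fold.
Codon 6 GGA (Gly): third position 4-fold.
Codon 7 CGU (Arg): third position 4-fold.
Codon 8 ACC (Thr): third position 4-fold.
Codon 9 GCA (Ala): third position 4-fold.
Four-fold degenerate third positions: 7.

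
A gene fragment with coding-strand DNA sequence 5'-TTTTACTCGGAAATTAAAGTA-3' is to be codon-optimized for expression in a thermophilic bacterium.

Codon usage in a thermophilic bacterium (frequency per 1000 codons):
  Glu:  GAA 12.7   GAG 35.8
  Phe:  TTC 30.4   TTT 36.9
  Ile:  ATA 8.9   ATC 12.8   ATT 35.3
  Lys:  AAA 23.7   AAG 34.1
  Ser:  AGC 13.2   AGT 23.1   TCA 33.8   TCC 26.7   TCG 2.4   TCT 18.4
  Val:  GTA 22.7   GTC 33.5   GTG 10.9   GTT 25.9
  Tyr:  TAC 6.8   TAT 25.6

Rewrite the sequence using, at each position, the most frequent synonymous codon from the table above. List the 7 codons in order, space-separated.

Codon 1 (Phe): best is TTT at 36.9.
Codon 2 (Tyr): best is TAT at 25.6.
Codon 3 (Ser): best is TCA at 33.8.
Codon 4 (Glu): best is GAG at 35.8.
Codon 5 (Ile): best is ATT at 35.3.
Codon 6 (Lys): best is AAG at 34.1.
Codon 7 (Val): best is GTC at 33.5.

TTT TAT TCA GAG ATT AAG GTC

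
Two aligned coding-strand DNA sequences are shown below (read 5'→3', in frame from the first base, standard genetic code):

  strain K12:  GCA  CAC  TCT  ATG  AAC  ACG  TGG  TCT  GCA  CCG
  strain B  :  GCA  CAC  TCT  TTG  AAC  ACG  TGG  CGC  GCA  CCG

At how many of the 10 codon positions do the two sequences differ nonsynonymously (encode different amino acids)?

Codon 1: GCA Ala / GCA Ala — identical.
Codon 2: CAC His / CAC His — identical.
Codon 3: TCT Ser / TCT Ser — identical.
Codon 4: ATG Met / TTG Leu — nonsynonymous.
Codon 5: AAC Asn / AAC Asn — identical.
Codon 6: ACG Thr / ACG Thr — identical.
Codon 7: TGG Trp / TGG Trp — identical.
Codon 8: TCT Ser / CGC Arg — nonsynonymous.
Codon 9: GCA Ala / GCA Ala — identical.
Codon 10: CCG Pro / CCG Pro — identical.
Nonsynonymous differences: 2.

2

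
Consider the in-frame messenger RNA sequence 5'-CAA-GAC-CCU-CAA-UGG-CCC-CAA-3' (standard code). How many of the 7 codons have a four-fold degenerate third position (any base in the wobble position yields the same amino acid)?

Codon 1 CAA (Gln): third position 2-fold.
Codon 2 GAC (Asp): third position 2-fold.
Codon 3 CCU (Pro): third position 4-fold.
Codon 4 CAA (Gln): third position 2-fold.
Codon 5 UGG (Trp): third position 1-fold.
Codon 6 CCC (Pro): third position 4-fold.
Codon 7 CAA (Gln): third position 2-fold.
Four-fold degenerate third positions: 2.

2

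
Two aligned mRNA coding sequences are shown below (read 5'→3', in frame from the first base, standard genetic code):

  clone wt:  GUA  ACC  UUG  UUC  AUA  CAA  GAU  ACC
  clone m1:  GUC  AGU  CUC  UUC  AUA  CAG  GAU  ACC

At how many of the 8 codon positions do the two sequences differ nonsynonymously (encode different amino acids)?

1

Codon 1: GUA Val / GUC Val — synonymous.
Codon 2: ACC Thr / AGU Ser — nonsynonymous.
Codon 3: UUG Leu / CUC Leu — synonymous.
Codon 4: UUC Phe / UUC Phe — identical.
Codon 5: AUA Ile / AUA Ile — identical.
Codon 6: CAA Gln / CAG Gln — synonymous.
Codon 7: GAU Asp / GAU Asp — identical.
Codon 8: ACC Thr / ACC Thr — identical.
Nonsynonymous differences: 1.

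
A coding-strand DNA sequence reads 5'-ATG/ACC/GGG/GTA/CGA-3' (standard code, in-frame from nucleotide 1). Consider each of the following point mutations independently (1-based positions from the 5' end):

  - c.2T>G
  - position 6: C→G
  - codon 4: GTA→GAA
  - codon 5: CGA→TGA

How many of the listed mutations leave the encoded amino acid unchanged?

1

Codon 1: ATG (Met) → AGG (Arg) — missense.
Codon 2: ACC (Thr) → ACG (Thr) — synonymous.
Codon 4: GTA (Val) → GAA (Glu) — missense.
Codon 5: CGA (Arg) → TGA (Stop) — nonsense.
Synonymous: 1 of 4.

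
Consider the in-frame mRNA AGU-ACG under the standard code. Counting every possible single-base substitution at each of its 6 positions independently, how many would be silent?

Codon 1 (AGU, Ser): 1 synonymous substitution.
Codon 2 (ACG, Thr): 3 synonymous substitutions.
Total: 1 + 3 = 4.

4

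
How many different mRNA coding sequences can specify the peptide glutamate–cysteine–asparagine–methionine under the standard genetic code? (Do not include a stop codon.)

Glu: 2 codons.
Cys: 2 codons.
Asn: 2 codons.
Met: 1 codon.
2 × 2 × 2 × 1 = 8.

8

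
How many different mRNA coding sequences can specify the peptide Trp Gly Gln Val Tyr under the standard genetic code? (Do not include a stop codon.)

64

Trp: 1 codon.
Gly: 4 codons.
Gln: 2 codons.
Val: 4 codons.
Tyr: 2 codons.
1 × 4 × 2 × 4 × 2 = 64.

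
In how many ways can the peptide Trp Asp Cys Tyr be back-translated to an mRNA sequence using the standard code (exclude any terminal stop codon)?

8

Trp: 1 codon.
Asp: 2 codons.
Cys: 2 codons.
Tyr: 2 codons.
1 × 2 × 2 × 2 = 8.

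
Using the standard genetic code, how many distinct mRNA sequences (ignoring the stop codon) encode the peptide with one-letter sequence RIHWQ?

Arg: 6 codons.
Ile: 3 codons.
His: 2 codons.
Trp: 1 codon.
Gln: 2 codons.
6 × 3 × 2 × 1 × 2 = 72.

72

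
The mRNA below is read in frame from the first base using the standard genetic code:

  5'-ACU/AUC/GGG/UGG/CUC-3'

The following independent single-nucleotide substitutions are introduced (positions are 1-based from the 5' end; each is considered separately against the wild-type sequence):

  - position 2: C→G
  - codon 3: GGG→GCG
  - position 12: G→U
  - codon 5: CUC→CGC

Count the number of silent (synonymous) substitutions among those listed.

Codon 1: ACU (Thr) → AGU (Ser) — missense.
Codon 3: GGG (Gly) → GCG (Ala) — missense.
Codon 4: UGG (Trp) → UGU (Cys) — missense.
Codon 5: CUC (Leu) → CGC (Arg) — missense.
Synonymous: 0 of 4.

0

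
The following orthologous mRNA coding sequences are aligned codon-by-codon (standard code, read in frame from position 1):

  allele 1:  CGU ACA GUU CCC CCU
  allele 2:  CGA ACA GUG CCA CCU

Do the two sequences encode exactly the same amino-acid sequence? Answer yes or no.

yes

Codon 1: CGU Arg / CGA Arg — synonymous.
Codon 2: ACA Thr / ACA Thr — identical.
Codon 3: GUU Val / GUG Val — synonymous.
Codon 4: CCC Pro / CCA Pro — synonymous.
Codon 5: CCU Pro / CCU Pro — identical.
Nonsynonymous differences: 0 → same protein.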